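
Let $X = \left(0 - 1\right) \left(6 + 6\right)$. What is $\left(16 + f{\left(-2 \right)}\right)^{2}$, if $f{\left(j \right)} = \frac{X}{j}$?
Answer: $484$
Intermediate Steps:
$X = -12$ ($X = \left(-1\right) 12 = -12$)
$f{\left(j \right)} = - \frac{12}{j}$
$\left(16 + f{\left(-2 \right)}\right)^{2} = \left(16 - \frac{12}{-2}\right)^{2} = \left(16 - -6\right)^{2} = \left(16 + 6\right)^{2} = 22^{2} = 484$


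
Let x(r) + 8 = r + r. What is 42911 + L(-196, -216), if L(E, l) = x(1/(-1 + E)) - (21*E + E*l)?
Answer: 922549/197 ≈ 4683.0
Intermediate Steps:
x(r) = -8 + 2*r (x(r) = -8 + (r + r) = -8 + 2*r)
L(E, l) = -8 - 21*E + 2/(-1 + E) - E*l (L(E, l) = (-8 + 2/(-1 + E)) - (21*E + E*l) = (-8 + 2/(-1 + E)) + (-21*E - E*l) = -8 - 21*E + 2/(-1 + E) - E*l)
42911 + L(-196, -216) = 42911 + (2 - (-1 - 196)*(8 + 21*(-196) - 196*(-216)))/(-1 - 196) = 42911 + (2 - 1*(-197)*(8 - 4116 + 42336))/(-197) = 42911 - (2 - 1*(-197)*38228)/197 = 42911 - (2 + 7530916)/197 = 42911 - 1/197*7530918 = 42911 - 7530918/197 = 922549/197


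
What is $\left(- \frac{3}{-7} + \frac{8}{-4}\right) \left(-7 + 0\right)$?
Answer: $11$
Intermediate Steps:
$\left(- \frac{3}{-7} + \frac{8}{-4}\right) \left(-7 + 0\right) = \left(\left(-3\right) \left(- \frac{1}{7}\right) + 8 \left(- \frac{1}{4}\right)\right) \left(-7\right) = \left(\frac{3}{7} - 2\right) \left(-7\right) = \left(- \frac{11}{7}\right) \left(-7\right) = 11$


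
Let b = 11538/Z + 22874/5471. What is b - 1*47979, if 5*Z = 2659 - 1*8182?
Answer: -483312909965/10072111 ≈ -47985.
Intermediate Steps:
Z = -5523/5 (Z = (2659 - 1*8182)/5 = (2659 - 8182)/5 = (⅕)*(-5523) = -5523/5 ≈ -1104.6)
b = -63096296/10072111 (b = 11538/(-5523/5) + 22874/5471 = 11538*(-5/5523) + 22874*(1/5471) = -19230/1841 + 22874/5471 = -63096296/10072111 ≈ -6.2645)
b - 1*47979 = -63096296/10072111 - 1*47979 = -63096296/10072111 - 47979 = -483312909965/10072111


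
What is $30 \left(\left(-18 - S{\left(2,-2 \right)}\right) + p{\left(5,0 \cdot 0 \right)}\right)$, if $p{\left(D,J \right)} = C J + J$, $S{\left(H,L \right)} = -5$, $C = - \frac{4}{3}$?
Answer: $-390$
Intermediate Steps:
$C = - \frac{4}{3}$ ($C = \left(-4\right) \frac{1}{3} = - \frac{4}{3} \approx -1.3333$)
$p{\left(D,J \right)} = - \frac{J}{3}$ ($p{\left(D,J \right)} = - \frac{4 J}{3} + J = - \frac{J}{3}$)
$30 \left(\left(-18 - S{\left(2,-2 \right)}\right) + p{\left(5,0 \cdot 0 \right)}\right) = 30 \left(\left(-18 - -5\right) - \frac{0 \cdot 0}{3}\right) = 30 \left(\left(-18 + 5\right) - 0\right) = 30 \left(-13 + 0\right) = 30 \left(-13\right) = -390$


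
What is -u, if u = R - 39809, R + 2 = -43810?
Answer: 83621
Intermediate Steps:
R = -43812 (R = -2 - 43810 = -43812)
u = -83621 (u = -43812 - 39809 = -83621)
-u = -1*(-83621) = 83621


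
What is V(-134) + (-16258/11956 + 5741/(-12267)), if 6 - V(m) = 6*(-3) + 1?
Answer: 1552600757/73332126 ≈ 21.172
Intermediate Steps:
V(m) = 23 (V(m) = 6 - (6*(-3) + 1) = 6 - (-18 + 1) = 6 - 1*(-17) = 6 + 17 = 23)
V(-134) + (-16258/11956 + 5741/(-12267)) = 23 + (-16258/11956 + 5741/(-12267)) = 23 + (-16258*1/11956 + 5741*(-1/12267)) = 23 + (-8129/5978 - 5741/12267) = 23 - 134038141/73332126 = 1552600757/73332126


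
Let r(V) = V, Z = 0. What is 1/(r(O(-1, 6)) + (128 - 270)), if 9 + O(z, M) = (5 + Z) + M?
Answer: -1/140 ≈ -0.0071429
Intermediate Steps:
O(z, M) = -4 + M (O(z, M) = -9 + ((5 + 0) + M) = -9 + (5 + M) = -4 + M)
1/(r(O(-1, 6)) + (128 - 270)) = 1/((-4 + 6) + (128 - 270)) = 1/(2 - 142) = 1/(-140) = -1/140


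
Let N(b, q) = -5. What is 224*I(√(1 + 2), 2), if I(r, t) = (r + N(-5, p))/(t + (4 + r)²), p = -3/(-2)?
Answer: -9632/83 + 13664*√3/249 ≈ -21.001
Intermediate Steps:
p = 3/2 (p = -3*(-½) = 3/2 ≈ 1.5000)
I(r, t) = (-5 + r)/(t + (4 + r)²) (I(r, t) = (r - 5)/(t + (4 + r)²) = (-5 + r)/(t + (4 + r)²))
224*I(√(1 + 2), 2) = 224*((-5 + √(1 + 2))/(2 + (4 + √(1 + 2))²)) = 224*((-5 + √3)/(2 + (4 + √3)²)) = 224*(-5 + √3)/(2 + (4 + √3)²)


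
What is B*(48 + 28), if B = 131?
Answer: 9956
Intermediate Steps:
B*(48 + 28) = 131*(48 + 28) = 131*76 = 9956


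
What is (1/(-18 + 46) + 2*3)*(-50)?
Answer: -4225/14 ≈ -301.79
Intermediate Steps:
(1/(-18 + 46) + 2*3)*(-50) = (1/28 + 6)*(-50) = (169/28)*(-50) = -4225/14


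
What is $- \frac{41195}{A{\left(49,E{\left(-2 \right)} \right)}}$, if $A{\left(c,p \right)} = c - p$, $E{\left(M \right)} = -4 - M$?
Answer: $- \frac{41195}{51} \approx -807.75$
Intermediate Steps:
$- \frac{41195}{A{\left(49,E{\left(-2 \right)} \right)}} = - \frac{41195}{49 - \left(-4 - -2\right)} = - \frac{41195}{49 - \left(-4 + 2\right)} = - \frac{41195}{49 - -2} = - \frac{41195}{49 + 2} = - \frac{41195}{51}$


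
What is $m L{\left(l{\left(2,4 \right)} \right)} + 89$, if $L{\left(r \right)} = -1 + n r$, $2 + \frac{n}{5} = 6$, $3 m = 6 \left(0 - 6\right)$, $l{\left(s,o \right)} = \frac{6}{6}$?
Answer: $-139$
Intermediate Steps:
$l{\left(s,o \right)} = 1$ ($l{\left(s,o \right)} = 6 \cdot \frac{1}{6} = 1$)
$m = -12$ ($m = \frac{6 \left(0 - 6\right)}{3} = \frac{6 \left(-6\right)}{3} = \frac{1}{3} \left(-36\right) = -12$)
$n = 20$ ($n = -10 + 5 \cdot 6 = -10 + 30 = 20$)
$L{\left(r \right)} = -1 + 20 r$
$m L{\left(l{\left(2,4 \right)} \right)} + 89 = - 12 \left(-1 + 20 \cdot 1\right) + 89 = - 12 \left(-1 + 20\right) + 89 = \left(-12\right) 19 + 89 = -228 + 89 = -139$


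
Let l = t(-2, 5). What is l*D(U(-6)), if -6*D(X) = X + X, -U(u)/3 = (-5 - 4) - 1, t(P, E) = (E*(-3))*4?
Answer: 600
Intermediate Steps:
t(P, E) = -12*E (t(P, E) = -3*E*4 = -12*E)
U(u) = 30 (U(u) = -3*((-5 - 4) - 1) = -3*(-9 - 1) = -3*(-10) = 30)
D(X) = -X/3 (D(X) = -(X + X)/6 = -X/3)
l = -60 (l = -12*5 = -60)
l*D(U(-6)) = -(-20)*30 = -60*(-10) = 600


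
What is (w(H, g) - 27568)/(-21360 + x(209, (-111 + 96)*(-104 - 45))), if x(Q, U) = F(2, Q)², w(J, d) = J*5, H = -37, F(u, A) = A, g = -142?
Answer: -27753/22321 ≈ -1.2434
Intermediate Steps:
w(J, d) = 5*J
x(Q, U) = Q²
(w(H, g) - 27568)/(-21360 + x(209, (-111 + 96)*(-104 - 45))) = (5*(-37) - 27568)/(-21360 + 209²) = (-185 - 27568)/(-21360 + 43681) = -27753/22321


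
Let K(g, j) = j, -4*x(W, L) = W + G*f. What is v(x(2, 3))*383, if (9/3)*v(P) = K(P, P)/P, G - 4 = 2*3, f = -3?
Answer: 383/3 ≈ 127.67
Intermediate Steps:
G = 10 (G = 4 + 2*3 = 4 + 6 = 10)
x(W, L) = 15/2 - W/4 (x(W, L) = -(W + 10*(-3))/4 = -(W - 30)/4 = -(-30 + W)/4 = 15/2 - W/4)
v(P) = 1/3 (v(P) = (P/P)/3 = (1/3)*1 = 1/3)
v(x(2, 3))*383 = (1/3)*383 = 383/3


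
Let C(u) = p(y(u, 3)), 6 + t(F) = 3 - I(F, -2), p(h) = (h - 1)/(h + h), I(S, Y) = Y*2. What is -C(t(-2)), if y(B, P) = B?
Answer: 0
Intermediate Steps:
I(S, Y) = 2*Y
p(h) = (-1 + h)/(2*h) (p(h) = (-1 + h)/((2*h)) = (-1 + h)*(1/(2*h)) = (-1 + h)/(2*h))
t(F) = 1 (t(F) = -6 + (3 - 2*(-2)) = -6 + (3 - 1*(-4)) = -6 + (3 + 4) = -6 + 7 = 1)
C(u) = (-1 + u)/(2*u)
-C(t(-2)) = -(-1 + 1)/(2*1) = -0/2 = -1*0 = 0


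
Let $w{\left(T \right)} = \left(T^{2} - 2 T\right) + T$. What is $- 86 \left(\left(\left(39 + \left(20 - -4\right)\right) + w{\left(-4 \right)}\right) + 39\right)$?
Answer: $-10492$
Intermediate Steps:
$w{\left(T \right)} = T^{2} - T$
$- 86 \left(\left(\left(39 + \left(20 - -4\right)\right) + w{\left(-4 \right)}\right) + 39\right) = - 86 \left(\left(\left(39 + \left(20 - -4\right)\right) - 4 \left(-1 - 4\right)\right) + 39\right) = - 86 \left(\left(\left(39 + \left(20 + 4\right)\right) - -20\right) + 39\right) = - 86 \left(\left(\left(39 + 24\right) + 20\right) + 39\right) = - 86 \left(\left(63 + 20\right) + 39\right) = - 86 \left(83 + 39\right) = \left(-86\right) 122 = -10492$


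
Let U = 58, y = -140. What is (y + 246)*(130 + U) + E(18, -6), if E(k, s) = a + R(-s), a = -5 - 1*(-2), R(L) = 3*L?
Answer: 19943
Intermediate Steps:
a = -3 (a = -5 + 2 = -3)
E(k, s) = -3 - 3*s (E(k, s) = -3 + 3*(-s) = -3 - 3*s)
(y + 246)*(130 + U) + E(18, -6) = (-140 + 246)*(130 + 58) + (-3 - 3*(-6)) = 106*188 + (-3 + 18) = 19928 + 15 = 19943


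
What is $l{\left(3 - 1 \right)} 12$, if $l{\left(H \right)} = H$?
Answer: $24$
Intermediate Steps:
$l{\left(3 - 1 \right)} 12 = \left(3 - 1\right) 12 = 2 \cdot 12 = 24$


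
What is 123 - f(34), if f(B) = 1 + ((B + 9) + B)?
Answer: 45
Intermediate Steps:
f(B) = 10 + 2*B (f(B) = 1 + ((9 + B) + B) = 1 + (9 + 2*B) = 10 + 2*B)
123 - f(34) = 123 - (10 + 2*34) = 123 - (10 + 68) = 123 - 1*78 = 123 - 78 = 45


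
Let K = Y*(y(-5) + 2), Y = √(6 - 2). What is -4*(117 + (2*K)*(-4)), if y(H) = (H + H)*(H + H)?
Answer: 6060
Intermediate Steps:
y(H) = 4*H² (y(H) = (2*H)*(2*H) = 4*H²)
Y = 2 (Y = √4 = 2)
K = 204 (K = 2*(4*(-5)² + 2) = 2*(4*25 + 2) = 2*(100 + 2) = 2*102 = 204)
-4*(117 + (2*K)*(-4)) = -4*(117 + (2*204)*(-4)) = -4*(117 + 408*(-4)) = -4*(117 - 1632) = -4*(-1515) = 6060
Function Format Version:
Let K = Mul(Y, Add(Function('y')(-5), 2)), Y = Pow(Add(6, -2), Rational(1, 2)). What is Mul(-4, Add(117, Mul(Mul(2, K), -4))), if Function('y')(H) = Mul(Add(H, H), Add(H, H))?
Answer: 6060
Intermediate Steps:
Function('y')(H) = Mul(4, Pow(H, 2)) (Function('y')(H) = Mul(Mul(2, H), Mul(2, H)) = Mul(4, Pow(H, 2)))
Y = 2 (Y = Pow(4, Rational(1, 2)) = 2)
K = 204 (K = Mul(2, Add(Mul(4, Pow(-5, 2)), 2)) = Mul(2, Add(Mul(4, 25), 2)) = Mul(2, Add(100, 2)) = Mul(2, 102) = 204)
Mul(-4, Add(117, Mul(Mul(2, K), -4))) = Mul(-4, Add(117, Mul(Mul(2, 204), -4))) = Mul(-4, Add(117, Mul(408, -4))) = Mul(-4, Add(117, -1632)) = Mul(-4, -1515) = 6060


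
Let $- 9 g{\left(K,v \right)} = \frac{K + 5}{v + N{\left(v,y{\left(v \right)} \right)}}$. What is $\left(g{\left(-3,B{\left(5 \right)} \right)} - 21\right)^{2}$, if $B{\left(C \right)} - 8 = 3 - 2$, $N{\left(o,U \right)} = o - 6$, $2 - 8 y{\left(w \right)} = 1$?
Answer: $\frac{1288225}{2916} \approx 441.78$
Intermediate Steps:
$y{\left(w \right)} = \frac{1}{8}$ ($y{\left(w \right)} = \frac{1}{4} - \frac{1}{8} = \frac{1}{8}$)
$N{\left(o,U \right)} = -6 + o$ ($N{\left(o,U \right)} = o - 6 = -6 + o$)
$B{\left(C \right)} = 9$ ($B{\left(C \right)} = 8 + \left(3 - 2\right) = 8 + 1 = 9$)
$g{\left(K,v \right)} = - \frac{5 + K}{9 \left(-6 + 2 v\right)}$ ($g{\left(K,v \right)} = - \frac{\left(K + 5\right) \frac{1}{v + \left(-6 + v\right)}}{9} = - \frac{\left(5 + K\right) \frac{1}{-6 + 2 v}}{9} = - \frac{\frac{1}{-6 + 2 v} \left(5 + K\right)}{9} = - \frac{5 + K}{9 \left(-6 + 2 v\right)}$)
$\left(g{\left(-3,B{\left(5 \right)} \right)} - 21\right)^{2} = \left(\frac{-5 - -3}{18 \left(-3 + 9\right)} - 21\right)^{2} = \left(\frac{-5 + 3}{18 \cdot 6} - 21\right)^{2} = \left(\frac{1}{18} \cdot \frac{1}{6} \left(-2\right) - 21\right)^{2} = \left(- \frac{1}{54} - 21\right)^{2} = \left(- \frac{1135}{54}\right)^{2} = \frac{1288225}{2916}$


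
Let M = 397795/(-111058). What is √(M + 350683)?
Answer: 3*√480581959854278/111058 ≈ 592.18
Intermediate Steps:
M = -397795/111058 (M = 397795*(-1/111058) = -397795/111058 ≈ -3.5819)
√(M + 350683) = √(-397795/111058 + 350683) = √(38945754819/111058) = 3*√480581959854278/111058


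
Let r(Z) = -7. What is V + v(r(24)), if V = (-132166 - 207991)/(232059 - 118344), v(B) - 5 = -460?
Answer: -2741078/5985 ≈ -457.99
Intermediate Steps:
v(B) = -455 (v(B) = 5 - 460 = -455)
V = -17903/5985 (V = -340157/113715 = -340157*1/113715 = -17903/5985 ≈ -2.9913)
V + v(r(24)) = -17903/5985 - 455 = -2741078/5985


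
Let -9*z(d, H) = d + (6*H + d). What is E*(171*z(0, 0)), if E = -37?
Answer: 0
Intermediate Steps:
z(d, H) = -2*H/3 - 2*d/9 (z(d, H) = -(d + (6*H + d))/9 = -(d + (d + 6*H))/9 = -(2*d + 6*H)/9 = -2*H/3 - 2*d/9)
E*(171*z(0, 0)) = -6327*(-⅔*0 - 2/9*0) = -6327*(0 + 0) = -6327*0 = -37*0 = 0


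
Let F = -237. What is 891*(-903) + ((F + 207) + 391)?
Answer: -804212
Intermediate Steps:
891*(-903) + ((F + 207) + 391) = 891*(-903) + ((-237 + 207) + 391) = -804573 + (-30 + 391) = -804573 + 361 = -804212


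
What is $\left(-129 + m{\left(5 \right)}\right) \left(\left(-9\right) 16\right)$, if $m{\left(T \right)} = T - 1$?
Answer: $18000$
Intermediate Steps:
$m{\left(T \right)} = -1 + T$ ($m{\left(T \right)} = T - 1 = -1 + T$)
$\left(-129 + m{\left(5 \right)}\right) \left(\left(-9\right) 16\right) = \left(-129 + \left(-1 + 5\right)\right) \left(\left(-9\right) 16\right) = \left(-129 + 4\right) \left(-144\right) = \left(-125\right) \left(-144\right) = 18000$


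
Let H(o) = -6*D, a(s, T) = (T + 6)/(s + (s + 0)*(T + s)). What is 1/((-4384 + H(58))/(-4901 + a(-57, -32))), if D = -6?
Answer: 12291721/10904784 ≈ 1.1272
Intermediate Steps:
a(s, T) = (6 + T)/(s + s*(T + s))
H(o) = 36 (H(o) = -6*(-6) = 36)
1/((-4384 + H(58))/(-4901 + a(-57, -32))) = 1/((-4384 + 36)/(-4901 + (6 - 32)/((-57)*(1 - 32 - 57)))) = 1/(-4348/(-4901 - 1/57*(-26)/(-88))) = 1/(-4348/(-4901 - 1/57*(-1/88)*(-26))) = 1/(-4348/(-4901 - 13/2508)) = 1/(-4348/(-12291721/2508)) = 1/(-4348*(-2508/12291721)) = 1/(10904784/12291721) = 12291721/10904784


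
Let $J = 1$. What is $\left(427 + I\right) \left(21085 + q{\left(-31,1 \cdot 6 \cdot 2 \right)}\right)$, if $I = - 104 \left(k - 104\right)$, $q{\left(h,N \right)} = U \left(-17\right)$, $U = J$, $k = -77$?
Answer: $405580068$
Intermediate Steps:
$U = 1$
$q{\left(h,N \right)} = -17$ ($q{\left(h,N \right)} = 1 \left(-17\right) = -17$)
$I = 18824$ ($I = - 104 \left(-77 - 104\right) = \left(-104\right) \left(-181\right) = 18824$)
$\left(427 + I\right) \left(21085 + q{\left(-31,1 \cdot 6 \cdot 2 \right)}\right) = \left(427 + 18824\right) \left(21085 - 17\right) = 19251 \cdot 21068 = 405580068$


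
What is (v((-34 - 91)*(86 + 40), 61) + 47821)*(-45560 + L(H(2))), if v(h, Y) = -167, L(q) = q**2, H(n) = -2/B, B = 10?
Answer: -54277858346/25 ≈ -2.1711e+9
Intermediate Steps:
H(n) = -1/5 (H(n) = -2/10 = -2*1/10 = -1/5)
(v((-34 - 91)*(86 + 40), 61) + 47821)*(-45560 + L(H(2))) = (-167 + 47821)*(-45560 + (-1/5)**2) = 47654*(-45560 + 1/25) = 47654*(-1138999/25) = -54277858346/25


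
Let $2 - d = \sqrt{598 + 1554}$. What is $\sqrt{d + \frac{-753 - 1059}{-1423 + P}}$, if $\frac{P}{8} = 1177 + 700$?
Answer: $\frac{\sqrt{38323198 - 41059922 \sqrt{538}}}{4531} \approx 6.6726 i$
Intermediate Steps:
$P = 15016$ ($P = 8 \left(1177 + 700\right) = 8 \cdot 1877 = 15016$)
$d = 2 - 2 \sqrt{538}$ ($d = 2 - \sqrt{598 + 1554} = 2 - \sqrt{2152} = 2 - 2 \sqrt{538} \approx -44.39$)
$\sqrt{d + \frac{-753 - 1059}{-1423 + P}} = \sqrt{\left(2 - 2 \sqrt{538}\right) + \frac{-753 - 1059}{-1423 + 15016}} = \sqrt{\left(2 - 2 \sqrt{538}\right) - \frac{1812}{13593}} = \sqrt{\left(2 - 2 \sqrt{538}\right) - \frac{604}{4531}} = \sqrt{\frac{8458}{4531} - 2 \sqrt{538}}$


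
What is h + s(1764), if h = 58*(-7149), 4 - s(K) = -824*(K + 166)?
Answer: 1175682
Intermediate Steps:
s(K) = 136788 + 824*K (s(K) = 4 - (-824)*(K + 166) = 4 - (-824)*(166 + K) = 4 - (-136784 - 824*K) = 4 + (136784 + 824*K) = 136788 + 824*K)
h = -414642
h + s(1764) = -414642 + (136788 + 824*1764) = -414642 + (136788 + 1453536) = -414642 + 1590324 = 1175682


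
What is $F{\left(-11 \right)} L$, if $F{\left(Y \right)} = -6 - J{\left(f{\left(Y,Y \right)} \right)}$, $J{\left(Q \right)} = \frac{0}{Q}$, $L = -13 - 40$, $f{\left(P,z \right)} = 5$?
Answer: $318$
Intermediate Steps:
$L = -53$ ($L = -13 - 40 = -53$)
$J{\left(Q \right)} = 0$
$F{\left(Y \right)} = -6$ ($F{\left(Y \right)} = -6 - 0 = -6 + 0 = -6$)
$F{\left(-11 \right)} L = \left(-6\right) \left(-53\right) = 318$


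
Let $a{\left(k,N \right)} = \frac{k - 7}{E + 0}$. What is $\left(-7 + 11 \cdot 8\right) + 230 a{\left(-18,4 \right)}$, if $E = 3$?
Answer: $- \frac{5507}{3} \approx -1835.7$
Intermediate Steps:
$a{\left(k,N \right)} = - \frac{7}{3} + \frac{k}{3}$ ($a{\left(k,N \right)} = \frac{k - 7}{3 + 0} = \frac{-7 + k}{3} = \left(-7 + k\right) \frac{1}{3} = - \frac{7}{3} + \frac{k}{3}$)
$\left(-7 + 11 \cdot 8\right) + 230 a{\left(-18,4 \right)} = \left(-7 + 11 \cdot 8\right) + 230 \left(- \frac{7}{3} + \frac{1}{3} \left(-18\right)\right) = \left(-7 + 88\right) + 230 \left(- \frac{7}{3} - 6\right) = 81 + 230 \left(- \frac{25}{3}\right) = 81 - \frac{5750}{3} = - \frac{5507}{3}$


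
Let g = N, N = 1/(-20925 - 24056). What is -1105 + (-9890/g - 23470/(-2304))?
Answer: 512479866455/1152 ≈ 4.4486e+8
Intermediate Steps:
N = -1/44981 (N = 1/(-44981) = -1/44981 ≈ -2.2232e-5)
g = -1/44981 ≈ -2.2232e-5
-1105 + (-9890/g - 23470/(-2304)) = -1105 + (-9890/(-1/44981) - 23470/(-2304)) = -1105 + (-9890*(-44981) - 23470*(-1/2304)) = -1105 + (444862090 + 11735/1152) = -1105 + 512481139415/1152 = 512479866455/1152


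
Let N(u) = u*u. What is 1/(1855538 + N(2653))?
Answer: 1/8893947 ≈ 1.1244e-7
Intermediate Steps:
N(u) = u²
1/(1855538 + N(2653)) = 1/(1855538 + 2653²) = 1/(1855538 + 7038409) = 1/8893947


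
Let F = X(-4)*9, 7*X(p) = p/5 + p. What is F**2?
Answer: 46656/1225 ≈ 38.087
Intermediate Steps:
X(p) = 6*p/35 (X(p) = (p/5 + p)/7 = (6*p/5)/7 = 6*p/35)
F = -216/35 (F = ((6/35)*(-4))*9 = -24/35*9 = -216/35 ≈ -6.1714)
F**2 = (-216/35)**2 = 46656/1225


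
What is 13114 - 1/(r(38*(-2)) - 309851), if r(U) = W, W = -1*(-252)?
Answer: 4060081287/309599 ≈ 13114.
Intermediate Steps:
W = 252
r(U) = 252
13114 - 1/(r(38*(-2)) - 309851) = 13114 - 1/(252 - 309851) = 13114 - 1/(-309599) = 13114 - 1*(-1/309599) = 13114 + 1/309599 = 4060081287/309599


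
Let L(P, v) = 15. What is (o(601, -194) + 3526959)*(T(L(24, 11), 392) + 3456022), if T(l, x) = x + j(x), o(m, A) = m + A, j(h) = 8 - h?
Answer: 12190682716980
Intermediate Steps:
o(m, A) = A + m
T(l, x) = 8 (T(l, x) = x + (8 - x) = 8)
(o(601, -194) + 3526959)*(T(L(24, 11), 392) + 3456022) = ((-194 + 601) + 3526959)*(8 + 3456022) = (407 + 3526959)*3456030 = 3527366*3456030 = 12190682716980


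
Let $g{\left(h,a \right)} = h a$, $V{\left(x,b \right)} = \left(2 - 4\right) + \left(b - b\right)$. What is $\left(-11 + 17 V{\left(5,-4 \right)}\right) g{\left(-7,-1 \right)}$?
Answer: $-315$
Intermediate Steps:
$V{\left(x,b \right)} = -2$ ($V{\left(x,b \right)} = -2 + 0 = -2$)
$g{\left(h,a \right)} = a h$
$\left(-11 + 17 V{\left(5,-4 \right)}\right) g{\left(-7,-1 \right)} = \left(-11 + 17 \left(-2\right)\right) \left(\left(-1\right) \left(-7\right)\right) = \left(-11 - 34\right) 7 = \left(-45\right) 7 = -315$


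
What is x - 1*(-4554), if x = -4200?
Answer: 354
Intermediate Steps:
x - 1*(-4554) = -4200 - 1*(-4554) = -4200 + 4554 = 354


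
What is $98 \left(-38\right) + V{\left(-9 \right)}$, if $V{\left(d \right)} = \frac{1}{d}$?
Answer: $- \frac{33517}{9} \approx -3724.1$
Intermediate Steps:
$98 \left(-38\right) + V{\left(-9 \right)} = 98 \left(-38\right) + \frac{1}{-9} = -3724 - \frac{1}{9} = - \frac{33517}{9}$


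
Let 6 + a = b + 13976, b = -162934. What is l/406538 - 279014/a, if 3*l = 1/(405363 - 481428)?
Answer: 3235513966860722/1727422647473655 ≈ 1.8730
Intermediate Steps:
a = -148964 (a = -6 + (-162934 + 13976) = -6 - 148958 = -148964)
l = -1/228195 (l = 1/(3*(405363 - 481428)) = (⅓)/(-76065) = (⅓)*(-1/76065) = -1/228195 ≈ -4.3822e-6)
l/406538 - 279014/a = -1/228195/406538 - 279014/(-148964) = -1/228195*1/406538 - 279014*(-1/148964) = -1/92769938910 + 139507/74482 = 3235513966860722/1727422647473655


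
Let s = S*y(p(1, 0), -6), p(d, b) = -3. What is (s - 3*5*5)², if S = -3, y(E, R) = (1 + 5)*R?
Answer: 1089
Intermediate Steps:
y(E, R) = 6*R
s = 108 (s = -18*(-6) = -3*(-36) = 108)
(s - 3*5*5)² = (108 - 3*5*5)² = (108 - 15*5)² = (108 - 75)² = 33² = 1089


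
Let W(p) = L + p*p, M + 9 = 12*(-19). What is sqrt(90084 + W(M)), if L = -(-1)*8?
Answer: sqrt(146261) ≈ 382.44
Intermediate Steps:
L = 8 (L = -1*(-8) = 8)
M = -237 (M = -9 + 12*(-19) = -9 - 228 = -237)
W(p) = 8 + p**2 (W(p) = 8 + p*p = 8 + p**2)
sqrt(90084 + W(M)) = sqrt(90084 + (8 + (-237)**2)) = sqrt(90084 + (8 + 56169)) = sqrt(90084 + 56177) = sqrt(146261)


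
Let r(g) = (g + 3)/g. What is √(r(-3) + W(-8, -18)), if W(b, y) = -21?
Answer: I*√21 ≈ 4.5826*I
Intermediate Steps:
r(g) = (3 + g)/g
√(r(-3) + W(-8, -18)) = √((3 - 3)/(-3) - 21) = √(-⅓*0 - 21) = √(0 - 21) = √(-21) = I*√21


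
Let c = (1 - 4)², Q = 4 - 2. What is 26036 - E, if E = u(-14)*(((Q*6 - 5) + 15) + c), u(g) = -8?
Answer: 26284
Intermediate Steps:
Q = 2
c = 9 (c = (-3)² = 9)
E = -248 (E = -8*(((2*6 - 5) + 15) + 9) = -8*(((12 - 5) + 15) + 9) = -8*((7 + 15) + 9) = -8*(22 + 9) = -8*31 = -248)
26036 - E = 26036 - 1*(-248) = 26036 + 248 = 26284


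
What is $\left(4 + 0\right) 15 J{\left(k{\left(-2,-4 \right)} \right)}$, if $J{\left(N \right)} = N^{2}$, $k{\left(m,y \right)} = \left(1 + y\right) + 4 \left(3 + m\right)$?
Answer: $60$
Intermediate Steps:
$k{\left(m,y \right)} = 13 + y + 4 m$ ($k{\left(m,y \right)} = \left(1 + y\right) + \left(12 + 4 m\right) = 13 + y + 4 m$)
$\left(4 + 0\right) 15 J{\left(k{\left(-2,-4 \right)} \right)} = \left(4 + 0\right) 15 \left(13 - 4 + 4 \left(-2\right)\right)^{2} = 4 \cdot 15 \left(13 - 4 - 8\right)^{2} = 60 \cdot 1^{2} = 60 \cdot 1 = 60$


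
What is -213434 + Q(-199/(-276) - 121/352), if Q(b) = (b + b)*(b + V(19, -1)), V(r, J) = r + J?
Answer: -520239747647/2437632 ≈ -2.1342e+5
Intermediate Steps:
V(r, J) = J + r
Q(b) = 2*b*(18 + b) (Q(b) = (b + b)*(b + (-1 + 19)) = (2*b)*(b + 18) = (2*b)*(18 + b) = 2*b*(18 + b))
-213434 + Q(-199/(-276) - 121/352) = -213434 + 2*(-199/(-276) - 121/352)*(18 + (-199/(-276) - 121/352)) = -213434 + 2*(-199*(-1/276) - 121*1/352)*(18 + (-199*(-1/276) - 121*1/352)) = -213434 + 2*(199/276 - 11/32)*(18 + (199/276 - 11/32)) = -213434 + 2*(833/2208)*(18 + 833/2208) = -213434 + 2*(833/2208)*(40577/2208) = -213434 + 33800641/2437632 = -520239747647/2437632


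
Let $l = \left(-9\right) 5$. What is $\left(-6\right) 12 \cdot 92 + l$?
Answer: $-6669$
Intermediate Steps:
$l = -45$
$\left(-6\right) 12 \cdot 92 + l = \left(-6\right) 12 \cdot 92 - 45 = \left(-72\right) 92 - 45 = -6624 - 45 = -6669$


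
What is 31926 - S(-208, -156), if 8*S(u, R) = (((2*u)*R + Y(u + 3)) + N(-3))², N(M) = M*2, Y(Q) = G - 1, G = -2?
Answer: -4210067361/8 ≈ -5.2626e+8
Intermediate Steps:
Y(Q) = -3 (Y(Q) = -2 - 1 = -3)
N(M) = 2*M
S(u, R) = (-9 + 2*R*u)²/8 (S(u, R) = (((2*u)*R - 3) + 2*(-3))²/8 = ((2*R*u - 3) - 6)²/8 = ((-3 + 2*R*u) - 6)²/8 = (-9 + 2*R*u)²/8)
31926 - S(-208, -156) = 31926 - (-9 + 2*(-156)*(-208))²/8 = 31926 - (-9 + 64896)²/8 = 31926 - 64887²/8 = 31926 - 4210322769/8 = -4210067361/8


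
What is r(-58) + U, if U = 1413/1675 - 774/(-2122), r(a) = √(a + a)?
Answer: 2147418/1777175 + 2*I*√29 ≈ 1.2083 + 10.77*I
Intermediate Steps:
r(a) = √2*√a (r(a) = √(2*a) = √2*√a)
U = 2147418/1777175 (U = 1413*(1/1675) - 774*(-1/2122) = 1413/1675 + 387/1061 = 2147418/1777175 ≈ 1.2083)
r(-58) + U = √2*√(-58) + 2147418/1777175 = √2*(I*√58) + 2147418/1777175 = 2*I*√29 + 2147418/1777175 = 2147418/1777175 + 2*I*√29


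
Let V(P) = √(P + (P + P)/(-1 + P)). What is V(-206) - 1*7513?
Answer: -7513 + I*√971290/69 ≈ -7513.0 + 14.283*I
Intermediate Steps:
V(P) = √(P + 2*P/(-1 + P)) (V(P) = √(P + (2*P)/(-1 + P)) = √(P + 2*P/(-1 + P)))
V(-206) - 1*7513 = √(-206*(1 - 206)/(-1 - 206)) - 1*7513 = √(-206*(-205)/(-207)) - 7513 = √(-206*(-1/207)*(-205)) - 7513 = √(-42230/207) - 7513 = I*√971290/69 - 7513 = -7513 + I*√971290/69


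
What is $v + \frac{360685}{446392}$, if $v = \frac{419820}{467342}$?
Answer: $\frac{177983769355}{104308865032} \approx 1.7063$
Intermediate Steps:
$v = \frac{209910}{233671}$ ($v = 419820 \cdot \frac{1}{467342} = \frac{209910}{233671} \approx 0.89831$)
$v + \frac{360685}{446392} = \frac{209910}{233671} + \frac{360685}{446392} = \frac{177983769355}{104308865032}$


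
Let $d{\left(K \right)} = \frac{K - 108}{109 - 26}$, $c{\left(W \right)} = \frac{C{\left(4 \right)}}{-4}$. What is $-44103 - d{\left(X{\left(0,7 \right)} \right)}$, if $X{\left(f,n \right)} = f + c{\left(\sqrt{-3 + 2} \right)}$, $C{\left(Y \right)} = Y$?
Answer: $- \frac{3660440}{83} \approx -44102.0$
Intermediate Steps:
$c{\left(W \right)} = -1$ ($c{\left(W \right)} = \frac{4}{-4} = 4 \left(- \frac{1}{4}\right) = -1$)
$X{\left(f,n \right)} = -1 + f$ ($X{\left(f,n \right)} = f - 1 = -1 + f$)
$d{\left(K \right)} = - \frac{108}{83} + \frac{K}{83}$ ($d{\left(K \right)} = \frac{-108 + K}{83} = \left(-108 + K\right) \frac{1}{83} = - \frac{108}{83} + \frac{K}{83}$)
$-44103 - d{\left(X{\left(0,7 \right)} \right)} = -44103 - \left(- \frac{108}{83} + \frac{-1 + 0}{83}\right) = -44103 - \left(- \frac{108}{83} + \frac{1}{83} \left(-1\right)\right) = -44103 - \left(- \frac{108}{83} - \frac{1}{83}\right) = -44103 - - \frac{109}{83} = -44103 + \frac{109}{83} = - \frac{3660440}{83}$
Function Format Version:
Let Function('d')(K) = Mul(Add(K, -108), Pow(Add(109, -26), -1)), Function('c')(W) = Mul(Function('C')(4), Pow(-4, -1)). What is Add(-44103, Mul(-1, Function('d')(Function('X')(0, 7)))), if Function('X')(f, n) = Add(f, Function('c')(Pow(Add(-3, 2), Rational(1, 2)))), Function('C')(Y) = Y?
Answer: Rational(-3660440, 83) ≈ -44102.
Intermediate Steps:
Function('c')(W) = -1 (Function('c')(W) = Mul(4, Pow(-4, -1)) = Mul(4, Rational(-1, 4)) = -1)
Function('X')(f, n) = Add(-1, f) (Function('X')(f, n) = Add(f, -1) = Add(-1, f))
Function('d')(K) = Add(Rational(-108, 83), Mul(Rational(1, 83), K)) (Function('d')(K) = Mul(Add(-108, K), Pow(83, -1)) = Mul(Add(-108, K), Rational(1, 83)) = Add(Rational(-108, 83), Mul(Rational(1, 83), K)))
Add(-44103, Mul(-1, Function('d')(Function('X')(0, 7)))) = Add(-44103, Mul(-1, Add(Rational(-108, 83), Mul(Rational(1, 83), Add(-1, 0))))) = Add(-44103, Mul(-1, Add(Rational(-108, 83), Mul(Rational(1, 83), -1)))) = Add(-44103, Mul(-1, Add(Rational(-108, 83), Rational(-1, 83)))) = Add(-44103, Mul(-1, Rational(-109, 83))) = Add(-44103, Rational(109, 83)) = Rational(-3660440, 83)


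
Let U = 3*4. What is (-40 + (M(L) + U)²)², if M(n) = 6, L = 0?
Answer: 80656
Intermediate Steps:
U = 12
(-40 + (M(L) + U)²)² = (-40 + (6 + 12)²)² = (-40 + 18²)² = (-40 + 324)² = 284² = 80656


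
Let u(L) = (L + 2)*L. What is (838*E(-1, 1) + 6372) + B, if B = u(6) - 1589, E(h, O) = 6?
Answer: 9859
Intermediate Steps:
u(L) = L*(2 + L) (u(L) = (2 + L)*L = L*(2 + L))
B = -1541 (B = 6*(2 + 6) - 1589 = 6*8 - 1589 = 48 - 1589 = -1541)
(838*E(-1, 1) + 6372) + B = (838*6 + 6372) - 1541 = (5028 + 6372) - 1541 = 11400 - 1541 = 9859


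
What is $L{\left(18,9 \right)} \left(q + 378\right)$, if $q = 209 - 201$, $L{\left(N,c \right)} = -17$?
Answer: $-6562$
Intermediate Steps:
$q = 8$
$L{\left(18,9 \right)} \left(q + 378\right) = - 17 \left(8 + 378\right) = \left(-17\right) 386 = -6562$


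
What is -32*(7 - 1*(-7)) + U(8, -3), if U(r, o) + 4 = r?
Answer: -444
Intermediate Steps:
U(r, o) = -4 + r
-32*(7 - 1*(-7)) + U(8, -3) = -32*(7 - 1*(-7)) + (-4 + 8) = -32*(7 + 7) + 4 = -32*14 + 4 = -448 + 4 = -444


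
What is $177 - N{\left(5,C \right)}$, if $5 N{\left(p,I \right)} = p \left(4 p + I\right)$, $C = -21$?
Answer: $178$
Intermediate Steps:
$N{\left(p,I \right)} = \frac{p \left(I + 4 p\right)}{5}$ ($N{\left(p,I \right)} = \frac{p \left(4 p + I\right)}{5} = \frac{p \left(I + 4 p\right)}{5}$)
$177 - N{\left(5,C \right)} = 177 - \frac{1}{5} \cdot 5 \left(-21 + 4 \cdot 5\right) = 177 - \frac{1}{5} \cdot 5 \left(-21 + 20\right) = 177 - \frac{1}{5} \cdot 5 \left(-1\right) = 177 - -1 = 177 + 1 = 178$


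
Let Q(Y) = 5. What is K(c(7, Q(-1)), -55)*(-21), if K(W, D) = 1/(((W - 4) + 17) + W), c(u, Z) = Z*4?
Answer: -21/53 ≈ -0.39623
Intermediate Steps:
c(u, Z) = 4*Z
K(W, D) = 1/(13 + 2*W) (K(W, D) = 1/(((-4 + W) + 17) + W) = 1/((13 + W) + W) = 1/(13 + 2*W))
K(c(7, Q(-1)), -55)*(-21) = -21/(13 + 2*(4*5)) = -21/(13 + 2*20) = -21/(13 + 40) = -21/53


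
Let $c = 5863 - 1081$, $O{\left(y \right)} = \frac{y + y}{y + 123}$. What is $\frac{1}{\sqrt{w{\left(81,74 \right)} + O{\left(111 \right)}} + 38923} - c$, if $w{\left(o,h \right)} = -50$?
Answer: $\frac{3 \left(- 1594 \sqrt{74607} + 2419687205 i\right)}{\sqrt{74607} - 1517997 i} \approx -4782.0 - 4.6566 \cdot 10^{-9} i$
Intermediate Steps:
$O{\left(y \right)} = \frac{2 y}{123 + y}$
$c = 4782$ ($c = 5863 - 1081 = 4782$)
$\frac{1}{\sqrt{w{\left(81,74 \right)} + O{\left(111 \right)}} + 38923} - c = \frac{1}{\sqrt{-50 + 2 \cdot 111 \frac{1}{123 + 111}} + 38923} - 4782 = \frac{1}{\sqrt{-50 + 2 \cdot 111 \cdot \frac{1}{234}} + 38923} - 4782 = \frac{1}{\sqrt{-50 + \frac{37}{39}} + 38923} - 4782 = \frac{1}{\sqrt{- \frac{1913}{39}} + 38923} - 4782 = \frac{1}{\frac{i \sqrt{74607}}{39} + 38923} - 4782 = \frac{1}{38923 + \frac{i \sqrt{74607}}{39}} - 4782 = -4782 + \frac{1}{38923 + \frac{i \sqrt{74607}}{39}}$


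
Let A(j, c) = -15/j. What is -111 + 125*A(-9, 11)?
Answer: 292/3 ≈ 97.333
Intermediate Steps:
-111 + 125*A(-9, 11) = -111 + 125*(-15/(-9)) = -111 + 125*(-15*(-⅑)) = -111 + 125*(5/3) = -111 + 625/3 = 292/3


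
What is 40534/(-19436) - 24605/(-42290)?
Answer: -30899002/20548711 ≈ -1.5037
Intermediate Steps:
40534/(-19436) - 24605/(-42290) = 40534*(-1/19436) - 24605*(-1/42290) = -20267/9718 + 4921/8458 = -30899002/20548711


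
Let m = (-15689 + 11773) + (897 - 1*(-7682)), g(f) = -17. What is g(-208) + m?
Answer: 4646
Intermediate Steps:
m = 4663 (m = -3916 + (897 + 7682) = -3916 + 8579 = 4663)
g(-208) + m = -17 + 4663 = 4646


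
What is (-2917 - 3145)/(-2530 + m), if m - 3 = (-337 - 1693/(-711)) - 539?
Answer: 2155041/1208920 ≈ 1.7826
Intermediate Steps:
m = -619010/711 (m = 3 + ((-337 - 1693/(-711)) - 539) = 3 + ((-337 - 1693*(-1/711)) - 539) = 3 + ((-337 + 1693/711) - 539) = 3 + (-237914/711 - 539) = 3 - 621143/711 = -619010/711 ≈ -870.62)
(-2917 - 3145)/(-2530 + m) = (-2917 - 3145)/(-2530 - 619010/711) = -6062/(-2417840/711) = -6062*(-711/2417840) = 2155041/1208920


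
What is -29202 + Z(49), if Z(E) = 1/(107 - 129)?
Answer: -642445/22 ≈ -29202.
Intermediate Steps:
Z(E) = -1/22 (Z(E) = 1/(-22) = -1/22)
-29202 + Z(49) = -29202 - 1/22 = -642445/22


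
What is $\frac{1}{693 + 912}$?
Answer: $\frac{1}{1605} \approx 0.00062305$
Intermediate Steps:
$\frac{1}{693 + 912} = \frac{1}{1605}$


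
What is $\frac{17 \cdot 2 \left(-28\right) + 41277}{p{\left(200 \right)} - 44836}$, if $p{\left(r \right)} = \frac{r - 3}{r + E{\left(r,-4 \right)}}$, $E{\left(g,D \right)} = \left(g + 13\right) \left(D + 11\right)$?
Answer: $- \frac{68189575}{75817479} \approx -0.89939$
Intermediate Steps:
$E{\left(g,D \right)} = \left(11 + D\right) \left(13 + g\right)$ ($E{\left(g,D \right)} = \left(13 + g\right) \left(11 + D\right) = \left(11 + D\right) \left(13 + g\right)$)
$p{\left(r \right)} = \frac{-3 + r}{91 + 8 r}$ ($p{\left(r \right)} = \frac{r - 3}{r + \left(143 + 11 r + 13 \left(-4\right) - 4 r\right)} = \frac{-3 + r}{r + \left(143 + 11 r - 52 - 4 r\right)} = \frac{-3 + r}{r + \left(91 + 7 r\right)} = \frac{-3 + r}{91 + 8 r}$)
$\frac{17 \cdot 2 \left(-28\right) + 41277}{p{\left(200 \right)} - 44836} = \frac{17 \cdot 2 \left(-28\right) + 41277}{\frac{-3 + 200}{91 + 8 \cdot 200} - 44836} = \frac{34 \left(-28\right) + 41277}{\frac{1}{91 + 1600} \cdot 197 - 44836} = \frac{-952 + 41277}{\frac{1}{1691} \cdot 197 - 44836} = \frac{40325}{\frac{1}{1691} \cdot 197 - 44836} = \frac{40325}{\frac{197}{1691} - 44836} = \frac{40325}{- \frac{75817479}{1691}} = 40325 \left(- \frac{1691}{75817479}\right) = - \frac{68189575}{75817479}$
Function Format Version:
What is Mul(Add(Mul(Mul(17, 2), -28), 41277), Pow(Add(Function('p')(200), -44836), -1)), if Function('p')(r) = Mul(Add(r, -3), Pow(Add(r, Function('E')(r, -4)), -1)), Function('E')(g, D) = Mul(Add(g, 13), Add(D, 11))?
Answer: Rational(-68189575, 75817479) ≈ -0.89939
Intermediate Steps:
Function('E')(g, D) = Mul(Add(11, D), Add(13, g)) (Function('E')(g, D) = Mul(Add(13, g), Add(11, D)) = Mul(Add(11, D), Add(13, g)))
Function('p')(r) = Mul(Pow(Add(91, Mul(8, r)), -1), Add(-3, r)) (Function('p')(r) = Mul(Add(r, -3), Pow(Add(r, Add(143, Mul(11, r), Mul(13, -4), Mul(-4, r))), -1)) = Mul(Add(-3, r), Pow(Add(r, Add(143, Mul(11, r), -52, Mul(-4, r))), -1)) = Mul(Add(-3, r), Pow(Add(r, Add(91, Mul(7, r))), -1)) = Mul(Add(-3, r), Pow(Add(91, Mul(8, r)), -1)) = Mul(Pow(Add(91, Mul(8, r)), -1), Add(-3, r)))
Mul(Add(Mul(Mul(17, 2), -28), 41277), Pow(Add(Function('p')(200), -44836), -1)) = Mul(Add(Mul(Mul(17, 2), -28), 41277), Pow(Add(Mul(Pow(Add(91, Mul(8, 200)), -1), Add(-3, 200)), -44836), -1)) = Mul(Add(Mul(34, -28), 41277), Pow(Add(Mul(Pow(Add(91, 1600), -1), 197), -44836), -1)) = Mul(Add(-952, 41277), Pow(Add(Mul(Pow(1691, -1), 197), -44836), -1)) = Mul(40325, Pow(Add(Mul(Rational(1, 1691), 197), -44836), -1)) = Mul(40325, Pow(Add(Rational(197, 1691), -44836), -1)) = Mul(40325, Pow(Rational(-75817479, 1691), -1)) = Mul(40325, Rational(-1691, 75817479)) = Rational(-68189575, 75817479)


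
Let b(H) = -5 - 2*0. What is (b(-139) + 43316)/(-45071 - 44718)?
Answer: -43311/89789 ≈ -0.48236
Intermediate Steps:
b(H) = -5 (b(H) = -5 + 0 = -5)
(b(-139) + 43316)/(-45071 - 44718) = (-5 + 43316)/(-45071 - 44718) = 43311/(-89789) = 43311*(-1/89789) = -43311/89789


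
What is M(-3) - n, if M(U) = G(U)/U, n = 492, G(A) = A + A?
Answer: -490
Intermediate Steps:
G(A) = 2*A
M(U) = 2 (M(U) = (2*U)/U = 2)
M(-3) - n = 2 - 1*492 = 2 - 492 = -490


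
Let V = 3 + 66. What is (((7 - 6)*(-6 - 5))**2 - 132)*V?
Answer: -759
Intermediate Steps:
V = 69
(((7 - 6)*(-6 - 5))**2 - 132)*V = (((7 - 6)*(-6 - 5))**2 - 132)*69 = ((1*(-11))**2 - 132)*69 = ((-11)**2 - 132)*69 = (121 - 132)*69 = -11*69 = -759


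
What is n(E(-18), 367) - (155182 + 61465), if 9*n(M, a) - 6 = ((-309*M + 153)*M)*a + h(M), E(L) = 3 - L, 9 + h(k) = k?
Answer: -5642373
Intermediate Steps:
h(k) = -9 + k
n(M, a) = -⅓ + M/9 + M*a*(153 - 309*M)/9 (n(M, a) = ⅔ + (((-309*M + 153)*M)*a + (-9 + M))/9 = ⅔ + (((153 - 309*M)*M)*a + (-9 + M))/9 = ⅔ + ((M*(153 - 309*M))*a + (-9 + M))/9 = ⅔ + (M*a*(153 - 309*M) + (-9 + M))/9 = ⅔ + (-9 + M + M*a*(153 - 309*M))/9 = ⅔ + (-1 + M/9 + M*a*(153 - 309*M)/9) = -⅓ + M/9 + M*a*(153 - 309*M)/9)
n(E(-18), 367) - (155182 + 61465) = (-⅓ + (3 - 1*(-18))/9 + 17*(3 - 1*(-18))*367 - 103/3*367*(3 - 1*(-18))²) - (155182 + 61465) = (-⅓ + (3 + 18)/9 + 17*(3 + 18)*367 - 103/3*367*(3 + 18)²) - 1*216647 = (-⅓ + (⅑)*21 + 17*21*367 - 103/3*367*21²) - 216647 = (-⅓ + 7/3 + 131019 - 103/3*367*441) - 216647 = (-⅓ + 7/3 + 131019 - 5556747) - 216647 = -5425726 - 216647 = -5642373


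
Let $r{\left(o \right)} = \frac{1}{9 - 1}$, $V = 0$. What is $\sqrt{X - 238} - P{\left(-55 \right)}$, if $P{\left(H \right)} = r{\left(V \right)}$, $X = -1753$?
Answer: $- \frac{1}{8} + i \sqrt{1991} \approx -0.125 + 44.621 i$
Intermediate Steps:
$r{\left(o \right)} = \frac{1}{8}$
$P{\left(H \right)} = \frac{1}{8}$
$\sqrt{X - 238} - P{\left(-55 \right)} = \sqrt{-1753 - 238} - \frac{1}{8} = \sqrt{-1991} - \frac{1}{8} = i \sqrt{1991} - \frac{1}{8} = - \frac{1}{8} + i \sqrt{1991}$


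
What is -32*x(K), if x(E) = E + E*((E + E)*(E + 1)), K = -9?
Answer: 41760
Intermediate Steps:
x(E) = E + 2*E**2*(1 + E) (x(E) = E + E*((2*E)*(1 + E)) = E + E*(2*E*(1 + E)) = E + 2*E**2*(1 + E))
-32*x(K) = -(-288)*(1 + 2*(-9) + 2*(-9)**2) = -(-288)*(1 - 18 + 2*81) = -(-288)*(1 - 18 + 162) = -(-288)*145 = -32*(-1305) = 41760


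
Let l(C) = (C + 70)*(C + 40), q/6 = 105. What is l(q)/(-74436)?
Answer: -117250/18609 ≈ -6.3007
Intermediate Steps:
q = 630 (q = 6*105 = 630)
l(C) = (40 + C)*(70 + C) (l(C) = (70 + C)*(40 + C) = (40 + C)*(70 + C))
l(q)/(-74436) = (2800 + 630**2 + 110*630)/(-74436) = (2800 + 396900 + 69300)*(-1/74436) = 469000*(-1/74436) = -117250/18609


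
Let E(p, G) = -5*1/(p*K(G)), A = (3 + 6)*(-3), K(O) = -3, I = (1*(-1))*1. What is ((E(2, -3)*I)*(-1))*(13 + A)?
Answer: -35/3 ≈ -11.667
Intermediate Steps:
I = -1 (I = -1*1 = -1)
A = -27 (A = 9*(-3) = -27)
E(p, G) = 5/(3*p) (E(p, G) = -5*(-1/(3*p)) = -(-5)/(3*p) = 5/(3*p))
((E(2, -3)*I)*(-1))*(13 + A) = ((((5/3)/2)*(-1))*(-1))*(13 - 27) = ((((5/3)*(½))*(-1))*(-1))*(-14) = (((⅚)*(-1))*(-1))*(-14) = -⅚*(-1)*(-14) = (⅚)*(-14) = -35/3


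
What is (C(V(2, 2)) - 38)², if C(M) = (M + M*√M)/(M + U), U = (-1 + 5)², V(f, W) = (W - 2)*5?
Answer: 1444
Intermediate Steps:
V(f, W) = -10 + 5*W (V(f, W) = (-2 + W)*5 = -10 + 5*W)
U = 16 (U = 4² = 16)
C(M) = (M + M^(3/2))/(16 + M) (C(M) = (M + M*√M)/(M + 16) = (M + M^(3/2))/(16 + M))
(C(V(2, 2)) - 38)² = (((-10 + 5*2) + (-10 + 5*2)^(3/2))/(16 + (-10 + 5*2)) - 38)² = (((-10 + 10) + (-10 + 10)^(3/2))/(16 + (-10 + 10)) - 38)² = ((0 + 0^(3/2))/(16 + 0) - 38)² = ((0 + 0)/16 - 38)² = ((1/16)*0 - 38)² = (0 - 38)² = (-38)² = 1444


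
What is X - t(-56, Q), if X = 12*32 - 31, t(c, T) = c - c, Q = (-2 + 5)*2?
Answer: 353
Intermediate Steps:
Q = 6 (Q = 3*2 = 6)
t(c, T) = 0
X = 353 (X = 384 - 31 = 353)
X - t(-56, Q) = 353 - 1*0 = 353 + 0 = 353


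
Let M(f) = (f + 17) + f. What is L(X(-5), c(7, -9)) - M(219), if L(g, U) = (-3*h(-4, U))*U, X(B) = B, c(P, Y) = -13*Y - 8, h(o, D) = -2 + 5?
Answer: -1436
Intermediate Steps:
h(o, D) = 3
c(P, Y) = -8 - 13*Y
L(g, U) = -9*U (L(g, U) = (-3*3)*U = -9*U)
M(f) = 17 + 2*f (M(f) = (17 + f) + f = 17 + 2*f)
L(X(-5), c(7, -9)) - M(219) = -9*(-8 - 13*(-9)) - (17 + 2*219) = -9*(-8 + 117) - (17 + 438) = -9*109 - 1*455 = -981 - 455 = -1436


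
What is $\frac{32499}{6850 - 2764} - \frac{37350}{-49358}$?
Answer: $\frac{97594319}{11204266} \approx 8.7105$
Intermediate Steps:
$\frac{32499}{6850 - 2764} - \frac{37350}{-49358} = \frac{32499}{6850 - 2764} - - \frac{18675}{24679} = \frac{32499}{4086} + \frac{18675}{24679} = 32499 \cdot \frac{1}{4086} + \frac{18675}{24679} = \frac{3611}{454} + \frac{18675}{24679} = \frac{97594319}{11204266}$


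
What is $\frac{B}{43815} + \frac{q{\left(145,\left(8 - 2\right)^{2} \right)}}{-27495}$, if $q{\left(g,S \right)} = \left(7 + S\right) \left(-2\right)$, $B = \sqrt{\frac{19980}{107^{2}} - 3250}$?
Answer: $\frac{86}{27495} + \frac{i \sqrt{37189270}}{4688205} \approx 0.0031278 + 0.0013008 i$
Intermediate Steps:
$B = \frac{i \sqrt{37189270}}{107}$ ($B = \sqrt{\frac{19980}{11449} - 3250} = \sqrt{- \frac{37189270}{11449}} = \frac{i \sqrt{37189270}}{107} \approx 56.993 i$)
$q{\left(g,S \right)} = -14 - 2 S$
$\frac{B}{43815} + \frac{q{\left(145,\left(8 - 2\right)^{2} \right)}}{-27495} = \frac{\frac{1}{107} i \sqrt{37189270}}{43815} + \frac{-14 - 2 \left(8 - 2\right)^{2}}{-27495} = \frac{i \sqrt{37189270}}{107} \cdot \frac{1}{43815} + \left(-14 - 2 \cdot 6^{2}\right) \left(- \frac{1}{27495}\right) = \frac{i \sqrt{37189270}}{4688205} + \left(-14 - 72\right) \left(- \frac{1}{27495}\right) = \frac{i \sqrt{37189270}}{4688205} - - \frac{86}{27495} = \frac{i \sqrt{37189270}}{4688205} + \frac{86}{27495} = \frac{86}{27495} + \frac{i \sqrt{37189270}}{4688205}$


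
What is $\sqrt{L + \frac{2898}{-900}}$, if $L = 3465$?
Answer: $\frac{\sqrt{346178}}{10} \approx 58.837$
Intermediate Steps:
$\sqrt{L + \frac{2898}{-900}} = \sqrt{3465 + \frac{2898}{-900}} = \sqrt{3465 + 2898 \left(- \frac{1}{900}\right)} = \sqrt{3465 - \frac{161}{50}} = \sqrt{\frac{173089}{50}} = \frac{\sqrt{346178}}{10}$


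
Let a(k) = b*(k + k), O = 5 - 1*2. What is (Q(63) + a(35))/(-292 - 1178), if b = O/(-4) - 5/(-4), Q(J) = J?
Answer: -1/15 ≈ -0.066667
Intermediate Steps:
O = 3 (O = 5 - 2 = 3)
b = ½ (b = 3/(-4) - 5/(-4) = 3*(-¼) - 5*(-¼) = -¾ + 5/4 = ½ ≈ 0.50000)
a(k) = k (a(k) = (k + k)/2 = (2*k)/2 = k)
(Q(63) + a(35))/(-292 - 1178) = (63 + 35)/(-292 - 1178) = 98/(-1470) = 98*(-1/1470) = -1/15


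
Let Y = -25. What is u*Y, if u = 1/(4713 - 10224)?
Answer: 25/5511 ≈ 0.0045364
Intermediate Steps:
u = -1/5511 (u = 1/(-5511) = -1/5511 ≈ -0.00018146)
u*Y = -1/5511*(-25) = 25/5511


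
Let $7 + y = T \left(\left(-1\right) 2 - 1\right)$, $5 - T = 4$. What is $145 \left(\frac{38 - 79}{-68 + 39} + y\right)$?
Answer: $-1245$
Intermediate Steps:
$T = 1$ ($T = 5 - 4 = 1$)
$y = -10$ ($y = -7 + 1 \left(\left(-1\right) 2 - 1\right) = -7 + 1 \left(-2 - 1\right) = -7 + 1 \left(-3\right) = -7 - 3 = -10$)
$145 \left(\frac{38 - 79}{-68 + 39} + y\right) = 145 \left(\frac{38 - 79}{-68 + 39} - 10\right) = 145 \left(- \frac{41}{-29} - 10\right) = 145 \left(\left(-41\right) \left(- \frac{1}{29}\right) - 10\right) = 145 \left(\frac{41}{29} - 10\right) = 145 \left(- \frac{249}{29}\right) = -1245$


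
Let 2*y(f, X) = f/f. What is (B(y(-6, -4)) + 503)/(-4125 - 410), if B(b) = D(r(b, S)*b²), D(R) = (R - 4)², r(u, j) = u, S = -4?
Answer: -33153/290240 ≈ -0.11423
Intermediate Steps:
D(R) = (-4 + R)²
y(f, X) = ½ (y(f, X) = (f/f)/2 = (½)*1 = ½)
B(b) = (-4 + b³)² (B(b) = (-4 + b*b²)² = (-4 + b³)²)
(B(y(-6, -4)) + 503)/(-4125 - 410) = ((-4 + (½)³)² + 503)/(-4125 - 410) = ((-4 + ⅛)² + 503)/(-4535) = ((-31/8)² + 503)*(-1/4535) = (961/64 + 503)*(-1/4535) = (33153/64)*(-1/4535) = -33153/290240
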